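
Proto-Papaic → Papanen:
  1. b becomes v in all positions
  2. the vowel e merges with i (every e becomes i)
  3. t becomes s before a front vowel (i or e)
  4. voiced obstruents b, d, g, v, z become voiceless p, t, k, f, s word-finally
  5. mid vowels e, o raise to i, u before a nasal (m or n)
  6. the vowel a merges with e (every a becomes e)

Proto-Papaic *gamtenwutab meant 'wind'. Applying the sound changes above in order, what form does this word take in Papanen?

gemsinwutef

Papanen: start from *gamtenwutab.
  rule 1 (unconditioned shift): gamtenwutab → gamtenwutav
  rule 2 (vowel merger): gamtenwutav → gamtinwutav
  rule 3 (palatalisation): gamtinwutav → gamsinwutav
  rule 4 (final devoicing): gamsinwutav → gamsinwutaf
  rule 5: no change — gamsinwutaf
  rule 6 (vowel merger): gamsinwutaf → gemsinwutef
  ⇒ Papanen gemsinwutef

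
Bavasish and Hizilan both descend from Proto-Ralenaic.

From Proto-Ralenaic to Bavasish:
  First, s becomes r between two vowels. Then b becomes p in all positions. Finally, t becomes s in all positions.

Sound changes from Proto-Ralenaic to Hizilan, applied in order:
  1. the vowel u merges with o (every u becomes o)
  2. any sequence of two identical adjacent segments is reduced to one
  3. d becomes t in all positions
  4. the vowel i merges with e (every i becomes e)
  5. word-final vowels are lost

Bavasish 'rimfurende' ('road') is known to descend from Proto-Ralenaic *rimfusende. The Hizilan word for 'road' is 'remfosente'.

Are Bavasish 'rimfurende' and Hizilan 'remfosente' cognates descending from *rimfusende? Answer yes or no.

Derive the expected Hizilan reflex of *rimfusende:
Hizilan: start from *rimfusende.
  rule 1 (vowel merger): rimfusende → rimfosende
  rule 2: no change — rimfosende
  rule 3 (unconditioned shift): rimfosende → rimfosente
  rule 4 (vowel merger): rimfosente → remfosente
  rule 5 (apocope): remfosente → remfosent
  ⇒ Hizilan remfosent
The regular Hizilan reflex would be 'remfosent', but the attested form is 'remfosente'. The correspondence is irregular, so they are not cognates (the Hizilan form has a different source).

no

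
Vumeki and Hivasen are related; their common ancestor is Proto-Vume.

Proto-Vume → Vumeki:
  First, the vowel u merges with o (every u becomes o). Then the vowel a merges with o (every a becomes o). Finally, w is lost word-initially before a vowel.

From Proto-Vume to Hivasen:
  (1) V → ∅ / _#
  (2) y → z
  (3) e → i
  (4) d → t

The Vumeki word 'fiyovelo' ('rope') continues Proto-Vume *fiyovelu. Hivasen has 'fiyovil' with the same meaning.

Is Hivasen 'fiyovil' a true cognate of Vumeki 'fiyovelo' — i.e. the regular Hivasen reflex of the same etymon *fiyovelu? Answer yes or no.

no

Derive the expected Hivasen reflex of *fiyovelu:
Hivasen: *fiyovelu
  fiyovelu → fiyovel   [apocope]
  fiyovel → fizovel   [unconditioned shift]
  fizovel → fizovil   [vowel merger]
  fizovil (rule 4 does not apply)
  giving Hivasen fizovil.
The regular Hivasen reflex would be 'fizovil', but the attested form is 'fiyovil'. The correspondence is irregular, so they are not cognates (the Hivasen form has a different source).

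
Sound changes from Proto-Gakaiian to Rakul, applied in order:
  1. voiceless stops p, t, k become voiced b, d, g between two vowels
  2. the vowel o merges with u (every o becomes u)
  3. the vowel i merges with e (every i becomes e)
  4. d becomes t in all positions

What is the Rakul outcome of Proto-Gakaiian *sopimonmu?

subemunmu

Rakul: start from *sopimonmu.
  rule 1 (intervocalic voicing): sopimonmu → sobimonmu
  rule 2 (vowel merger): sobimonmu → subimunmu
  rule 3 (vowel merger): subimunmu → subemunmu
  rule 4: no change — subemunmu
  ⇒ Rakul subemunmu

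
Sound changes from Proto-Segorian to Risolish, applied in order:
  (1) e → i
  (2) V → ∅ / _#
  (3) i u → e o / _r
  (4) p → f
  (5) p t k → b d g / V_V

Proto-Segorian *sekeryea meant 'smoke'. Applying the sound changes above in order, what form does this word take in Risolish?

Risolish: *sekeryea > sikiryia > sikiryi > sikeryi > sigeryi  (by vowel merger, apocope, pre-rhotic lowering, intervocalic voicing)

sigeryi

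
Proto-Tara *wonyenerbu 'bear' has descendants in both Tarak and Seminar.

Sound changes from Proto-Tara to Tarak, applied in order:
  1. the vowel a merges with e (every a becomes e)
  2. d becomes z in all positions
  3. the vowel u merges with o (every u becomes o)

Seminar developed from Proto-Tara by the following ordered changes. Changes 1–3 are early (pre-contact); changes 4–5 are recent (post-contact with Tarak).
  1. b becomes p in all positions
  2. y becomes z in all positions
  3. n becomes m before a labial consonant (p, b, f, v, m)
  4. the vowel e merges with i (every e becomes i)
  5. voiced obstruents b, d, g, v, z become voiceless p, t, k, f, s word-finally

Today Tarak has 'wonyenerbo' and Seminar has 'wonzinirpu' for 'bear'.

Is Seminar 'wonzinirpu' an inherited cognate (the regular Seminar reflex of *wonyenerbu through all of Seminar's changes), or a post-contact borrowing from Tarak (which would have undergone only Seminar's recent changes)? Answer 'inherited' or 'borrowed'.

inherited

If inherited, *wonyenerbu would pass through all of Seminar's changes:
Seminar: start from *wonyenerbu.
  rule 1 (unconditioned shift): wonyenerbu → wonyenerpu
  rule 2 (unconditioned shift): wonyenerpu → wonzenerpu
  rule 3: no change — wonzenerpu
  rule 4 (vowel merger): wonzenerpu → wonzinirpu
  rule 5: no change — wonzinirpu
  ⇒ Seminar wonzinirpu
If borrowed from Tarak 'wonyenerbo' after the early changes, it would undergo only the recent ones:
  rule 4 (vowel merger): wonyenerbo → wonyinirbo
  rule 5 (final devoicing): no change (wonyinirbo)
  ⇒ as a loan: wonyinirbo
Seminar 'wonzinirpu' matches the inherited outcome exactly, so it is an inherited cognate, not a loan.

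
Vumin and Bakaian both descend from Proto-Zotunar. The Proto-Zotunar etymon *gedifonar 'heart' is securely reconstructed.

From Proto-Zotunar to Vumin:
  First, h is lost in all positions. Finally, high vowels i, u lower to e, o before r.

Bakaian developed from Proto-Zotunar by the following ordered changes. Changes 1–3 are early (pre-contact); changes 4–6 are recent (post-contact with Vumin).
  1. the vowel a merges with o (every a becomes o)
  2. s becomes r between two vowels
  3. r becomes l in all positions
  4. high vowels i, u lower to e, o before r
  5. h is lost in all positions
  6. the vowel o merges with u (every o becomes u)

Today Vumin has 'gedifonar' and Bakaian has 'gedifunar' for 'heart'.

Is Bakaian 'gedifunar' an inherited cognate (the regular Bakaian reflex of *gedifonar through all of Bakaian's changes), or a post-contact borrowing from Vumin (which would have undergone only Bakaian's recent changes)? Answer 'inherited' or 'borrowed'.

borrowed

If inherited, *gedifonar would pass through all of Bakaian's changes:
Bakaian: start from *gedifonar.
  rule 1 (vowel merger): gedifonar → gedifonor
  rule 2: no change — gedifonor
  rule 3 (unconditioned shift): gedifonor → gedifonol
  rule 4: no change — gedifonol
  rule 5: no change — gedifonol
  rule 6 (vowel merger): gedifonol → gedifunul
  ⇒ Bakaian gedifunul
If borrowed from Vumin 'gedifonar' after the early changes, it would undergo only the recent ones:
  rule 4 (pre-rhotic lowering): no change (gedifonar)
  rule 5 (h-loss): no change (gedifonar)
  rule 6 (vowel merger): gedifonar → gedifunar
  ⇒ as a loan: gedifunar
Bakaian 'gedifunar' matches the loan outcome 'gedifunar', not the inherited 'gedifunul' — it skipped the early Bakaian changes, so it was borrowed from Vumin.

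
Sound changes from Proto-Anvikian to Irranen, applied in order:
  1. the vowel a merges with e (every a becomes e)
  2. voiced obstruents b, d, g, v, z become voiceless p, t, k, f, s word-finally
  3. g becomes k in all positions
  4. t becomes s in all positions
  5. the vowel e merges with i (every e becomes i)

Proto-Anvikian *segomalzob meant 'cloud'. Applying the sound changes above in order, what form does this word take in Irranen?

Irranen: *segomalzob
  segomalzob → segomelzob   [vowel merger]
  segomelzob → segomelzop   [final devoicing]
  segomelzop → sekomelzop   [unconditioned shift]
  sekomelzop (rule 4 does not apply)
  sekomelzop → sikomilzop   [vowel merger]
  giving Irranen sikomilzop.

sikomilzop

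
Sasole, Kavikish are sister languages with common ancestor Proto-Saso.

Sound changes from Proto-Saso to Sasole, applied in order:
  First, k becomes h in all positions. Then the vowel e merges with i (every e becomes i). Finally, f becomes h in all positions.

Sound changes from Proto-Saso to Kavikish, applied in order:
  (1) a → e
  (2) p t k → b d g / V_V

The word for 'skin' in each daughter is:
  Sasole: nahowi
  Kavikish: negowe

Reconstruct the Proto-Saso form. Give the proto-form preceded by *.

Position 2: Sasole has a, Kavikish has e. Sasole preserves a here (none of its changes turn any other segment into a), so the proto-segment is *a.
Position 6: Sasole has i, Kavikish has e. Taking the neighbouring segments as reconstructed: Sasole i could go back to *e or *i; Kavikish e could go back to *a or *e — the one source consistent with every daughter is *e.
Verify the candidate proto-form against each daughter:
Sasole: start from *nakowe.
  rule 1 (unconditioned shift): nakowe → nahowe
  rule 2 (vowel merger): nahowe → nahowi
  rule 3: no change — nahowi
  ⇒ Sasole nahowi
Kavikish: start from *nakowe.
  rule 1 (vowel merger): nakowe → nekowe
  rule 2 (intervocalic voicing): nekowe → negowe
  ⇒ Kavikish negowe
No other proto-form is consistent with every reflex, so the reconstruction is *nakowe.

*nakowe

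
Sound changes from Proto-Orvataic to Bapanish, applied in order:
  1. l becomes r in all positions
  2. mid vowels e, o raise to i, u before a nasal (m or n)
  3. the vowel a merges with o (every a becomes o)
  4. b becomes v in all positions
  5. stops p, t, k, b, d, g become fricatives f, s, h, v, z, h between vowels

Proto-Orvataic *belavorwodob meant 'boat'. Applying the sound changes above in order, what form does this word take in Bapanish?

verovorwozov

Bapanish: *belavorwodob
  belavorwodob → beravorwodob   [unconditioned shift]
  beravorwodob (rule 2 does not apply)
  beravorwodob → berovorwodob   [vowel merger]
  berovorwodob → verovorwodov   [unconditioned shift]
  verovorwodov → verovorwozov   [intervocalic lenition]
  giving Bapanish verovorwozov.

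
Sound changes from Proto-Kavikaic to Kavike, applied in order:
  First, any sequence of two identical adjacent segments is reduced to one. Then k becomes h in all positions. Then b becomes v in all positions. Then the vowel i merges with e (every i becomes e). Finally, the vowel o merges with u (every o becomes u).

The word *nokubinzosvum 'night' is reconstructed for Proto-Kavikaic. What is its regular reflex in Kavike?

Kavike: start from *nokubinzosvum.
  rule 1: no change — nokubinzosvum
  rule 2 (unconditioned shift): nokubinzosvum → nohubinzosvum
  rule 3 (unconditioned shift): nohubinzosvum → nohuvinzosvum
  rule 4 (vowel merger): nohuvinzosvum → nohuvenzosvum
  rule 5 (vowel merger): nohuvenzosvum → nuhuvenzusvum
  ⇒ Kavike nuhuvenzusvum

nuhuvenzusvum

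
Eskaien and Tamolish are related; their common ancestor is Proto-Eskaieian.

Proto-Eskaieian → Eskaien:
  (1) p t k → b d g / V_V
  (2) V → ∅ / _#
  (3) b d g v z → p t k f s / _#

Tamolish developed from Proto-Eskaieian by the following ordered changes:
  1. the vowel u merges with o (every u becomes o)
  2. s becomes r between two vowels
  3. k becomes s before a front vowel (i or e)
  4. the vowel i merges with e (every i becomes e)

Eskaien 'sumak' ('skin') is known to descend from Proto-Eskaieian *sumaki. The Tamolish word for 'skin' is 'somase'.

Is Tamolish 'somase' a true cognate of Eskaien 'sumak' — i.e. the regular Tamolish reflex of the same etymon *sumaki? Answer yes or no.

yes

Derive the expected Tamolish reflex of *sumaki:
Tamolish: *sumaki > somaki > somasi > somase  (by vowel merger, palatalisation, vowel merger)
Tamolish 'somase' matches the regular reflex exactly, so the pair is cognate.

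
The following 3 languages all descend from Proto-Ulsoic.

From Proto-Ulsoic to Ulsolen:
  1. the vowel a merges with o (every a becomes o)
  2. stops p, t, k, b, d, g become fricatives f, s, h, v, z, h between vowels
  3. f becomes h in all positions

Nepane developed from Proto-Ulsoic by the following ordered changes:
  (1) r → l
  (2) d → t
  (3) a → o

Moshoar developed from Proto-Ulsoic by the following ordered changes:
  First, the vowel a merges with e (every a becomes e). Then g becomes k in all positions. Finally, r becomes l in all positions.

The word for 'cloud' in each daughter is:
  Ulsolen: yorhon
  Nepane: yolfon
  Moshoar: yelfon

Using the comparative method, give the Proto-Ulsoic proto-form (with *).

*yarfon

Position 3: Ulsolen has r, Nepane has l, Moshoar has l. Ulsolen preserves r here (none of its changes turn any other segment into r), so the proto-segment is *r.
Position 4: Ulsolen has h, Nepane has f, Moshoar has f. Nepane preserves f here (none of its changes turn any other segment into f), so the proto-segment is *f.
Position 2: Ulsolen has o, Nepane has o, Moshoar has e. Taking the neighbouring segments as reconstructed: Ulsolen o could go back to *a or *o; Nepane o could go back to *a or *o; Moshoar e could go back to *a or *e — the one source consistent with every daughter is *a.
Continuing position by position gives *yarfon; check it forward:
Ulsolen: start from *yarfon.
  rule 1 (vowel merger): yarfon → yorfon
  rule 2: no change — yorfon
  rule 3 (unconditioned shift): yorfon → yorhon
  ⇒ Ulsolen yorhon
Nepane: *yarfon
  yarfon → yalfon   [unconditioned shift]
  yalfon (rule 2 does not apply)
  yalfon → yolfon   [vowel merger]
  giving Nepane yolfon.
Moshoar: start from *yarfon.
  rule 1 (vowel merger): yarfon → yerfon
  rule 2: no change — yerfon
  rule 3 (unconditioned shift): yerfon → yelfon
  ⇒ Moshoar yelfon
No other proto-form is consistent with every reflex, so the reconstruction is *yarfon.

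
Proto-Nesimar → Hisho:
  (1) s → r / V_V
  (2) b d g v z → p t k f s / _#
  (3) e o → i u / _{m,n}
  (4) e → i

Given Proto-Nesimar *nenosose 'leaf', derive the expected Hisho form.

ninorori

Hisho: start from *nenosose.
  rule 1 (rhotacism): nenosose → nenorore
  rule 2: no change — nenorore
  rule 3 (pre-nasal raising): nenorore → ninorore
  rule 4 (vowel merger): ninorore → ninorori
  ⇒ Hisho ninorori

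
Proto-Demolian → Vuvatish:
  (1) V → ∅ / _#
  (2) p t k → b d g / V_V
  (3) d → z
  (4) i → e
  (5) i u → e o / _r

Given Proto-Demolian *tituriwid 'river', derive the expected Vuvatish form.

Vuvatish: *tituriwid > tiduriwid > tizuriwiz > tezurewez > tezorewez  (by intervocalic voicing, unconditioned shift, vowel merger, pre-rhotic lowering)

tezorewez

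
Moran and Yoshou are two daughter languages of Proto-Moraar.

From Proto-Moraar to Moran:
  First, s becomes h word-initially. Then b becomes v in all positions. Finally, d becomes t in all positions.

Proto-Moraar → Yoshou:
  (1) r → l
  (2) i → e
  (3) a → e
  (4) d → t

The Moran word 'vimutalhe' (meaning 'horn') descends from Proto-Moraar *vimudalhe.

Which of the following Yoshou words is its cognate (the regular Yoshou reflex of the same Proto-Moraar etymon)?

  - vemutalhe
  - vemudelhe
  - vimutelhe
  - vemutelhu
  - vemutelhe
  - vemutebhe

Yoshou: start from *vimudalhe.
  rule 1: no change — vimudalhe
  rule 2 (vowel merger): vimudalhe → vemudalhe
  rule 3 (vowel merger): vemudalhe → vemudelhe
  rule 4 (unconditioned shift): vemudelhe → vemutelhe
  ⇒ Yoshou vemutelhe

vemutelhe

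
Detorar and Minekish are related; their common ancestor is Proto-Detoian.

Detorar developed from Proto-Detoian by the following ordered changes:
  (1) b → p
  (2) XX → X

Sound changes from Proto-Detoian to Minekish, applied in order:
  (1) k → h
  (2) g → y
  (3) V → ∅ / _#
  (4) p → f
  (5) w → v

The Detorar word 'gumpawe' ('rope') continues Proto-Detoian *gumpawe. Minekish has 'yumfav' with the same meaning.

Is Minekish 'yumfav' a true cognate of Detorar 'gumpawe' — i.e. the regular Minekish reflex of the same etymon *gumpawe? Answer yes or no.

yes

Derive the expected Minekish reflex of *gumpawe:
Minekish: start from *gumpawe.
  rule 1: no change — gumpawe
  rule 2 (unconditioned shift): gumpawe → yumpawe
  rule 3 (apocope): yumpawe → yumpaw
  rule 4 (unconditioned shift): yumpaw → yumfaw
  rule 5 (unconditioned shift): yumfaw → yumfav
  ⇒ Minekish yumfav
Minekish 'yumfav' matches the regular reflex exactly, so the pair is cognate.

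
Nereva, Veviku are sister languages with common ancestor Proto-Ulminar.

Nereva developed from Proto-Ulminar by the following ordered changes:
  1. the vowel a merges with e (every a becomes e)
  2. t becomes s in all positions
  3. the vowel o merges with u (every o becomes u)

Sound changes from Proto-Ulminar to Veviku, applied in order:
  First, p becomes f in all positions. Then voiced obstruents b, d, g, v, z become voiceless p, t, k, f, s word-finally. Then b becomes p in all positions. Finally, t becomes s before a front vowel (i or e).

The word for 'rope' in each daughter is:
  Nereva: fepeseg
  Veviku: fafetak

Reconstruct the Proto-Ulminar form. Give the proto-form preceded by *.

Position 5: Nereva has s, Veviku has t. Taking the neighbouring segments as reconstructed: Nereva s could go back to *t or *s; Veviku t can only go back to *t — the one source consistent with every daughter is *t.
Position 2: Nereva has e, Veviku has a. Veviku preserves a here (none of its changes turn any other segment into a), so the proto-segment is *a.
Position 3: Nereva has p, Veviku has f. Nereva preserves p here (none of its changes turn any other segment into p), so the proto-segment is *p.
Continuing position by position gives *fapetag; check it forward:
Nereva: start from *fapetag.
  rule 1 (vowel merger): fapetag → fepeteg
  rule 2 (unconditioned shift): fepeteg → fepeseg
  rule 3: no change — fepeseg
  ⇒ Nereva fepeseg
Veviku: *fapetag > fafetag > fafetak  (by unconditioned shift, final devoicing)
Only *fapetag yields all of Nereva fepeseg, Veviku fafetak.

*fapetag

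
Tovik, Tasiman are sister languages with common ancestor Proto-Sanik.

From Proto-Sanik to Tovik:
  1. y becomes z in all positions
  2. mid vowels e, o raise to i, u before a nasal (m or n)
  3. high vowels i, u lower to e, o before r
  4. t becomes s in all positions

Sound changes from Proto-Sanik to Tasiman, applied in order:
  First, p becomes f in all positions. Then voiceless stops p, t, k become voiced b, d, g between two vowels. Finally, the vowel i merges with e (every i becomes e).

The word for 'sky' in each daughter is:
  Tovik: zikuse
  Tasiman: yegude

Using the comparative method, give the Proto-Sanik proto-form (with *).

Position 5: Tovik has s, Tasiman has d. Taking the neighbouring segments as reconstructed: Tovik s could go back to *t or *s; Tasiman d could go back to *t or *d — the one source consistent with every daughter is *t.
Position 2: Tovik has i, Tasiman has e. Taking the neighbouring segments as reconstructed: Tovik i can only go back to *i; Tasiman e could go back to *e or *i — the one source consistent with every daughter is *i.
Position 3: Tovik has k, Tasiman has g. Tovik preserves k here (none of its changes turn any other segment into k), so the proto-segment is *k.
Continuing position by position gives *yikute; check it forward:
Tovik: start from *yikute.
  rule 1 (unconditioned shift): yikute → zikute
  rule 2: no change — zikute
  rule 3: no change — zikute
  rule 4 (unconditioned shift): zikute → zikuse
  ⇒ Tovik zikuse
Tasiman: start from *yikute.
  rule 1: no change — yikute
  rule 2 (intervocalic voicing): yikute → yigude
  rule 3 (vowel merger): yigude → yegude
  ⇒ Tasiman yegude
No other proto-form is consistent with every reflex, so the reconstruction is *yikute.

*yikute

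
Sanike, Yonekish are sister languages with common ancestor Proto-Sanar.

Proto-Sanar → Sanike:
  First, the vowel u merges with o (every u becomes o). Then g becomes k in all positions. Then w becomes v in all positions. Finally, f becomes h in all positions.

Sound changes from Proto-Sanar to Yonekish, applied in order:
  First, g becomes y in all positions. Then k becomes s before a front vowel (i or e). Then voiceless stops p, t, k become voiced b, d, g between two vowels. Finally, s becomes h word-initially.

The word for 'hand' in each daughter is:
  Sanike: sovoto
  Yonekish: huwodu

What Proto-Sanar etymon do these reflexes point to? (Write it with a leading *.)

Position 1: Sanike has s, Yonekish has h. Sanike preserves s here (none of its changes turn any other segment into s), so the proto-segment is *s.
Position 5: Sanike has t, Yonekish has d. Sanike preserves t here (none of its changes turn any other segment into t), so the proto-segment is *t.
This points to *suwotu. Verify forward in each daughter:
Sanike: *suwotu > sowoto > sovoto  (by vowel merger, unconditioned shift)
Yonekish: *suwotu
  suwotu (rule 1 does not apply)
  suwotu (rule 2 does not apply)
  suwotu → suwodu   [intervocalic voicing]
  suwodu → huwodu   [debuccalisation]
  giving Yonekish huwodu.
*suwotu is the unique common source.

*suwotu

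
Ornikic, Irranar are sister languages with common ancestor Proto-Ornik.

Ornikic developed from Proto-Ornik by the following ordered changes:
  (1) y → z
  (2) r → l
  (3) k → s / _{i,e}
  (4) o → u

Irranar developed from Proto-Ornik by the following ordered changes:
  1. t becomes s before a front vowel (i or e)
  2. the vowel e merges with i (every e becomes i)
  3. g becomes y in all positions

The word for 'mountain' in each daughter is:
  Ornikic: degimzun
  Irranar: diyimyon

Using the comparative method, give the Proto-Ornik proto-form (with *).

Position 7: Ornikic has u, Irranar has o. Irranar preserves o here (none of its changes turn any other segment into o), so the proto-segment is *o.
Position 2: Ornikic has e, Irranar has i. Ornikic preserves e here (none of its changes turn any other segment into e), so the proto-segment is *e.
Verify the candidate proto-form against each daughter:
Ornikic: *degimyon > degimzon > degimzun  (by unconditioned shift, vowel merger)
Irranar: start from *degimyon.
  rule 1: no change — degimyon
  rule 2 (vowel merger): degimyon → digimyon
  rule 3 (unconditioned shift): digimyon → diyimyon
  ⇒ Irranar diyimyon
No other proto-form is consistent with every reflex, so the reconstruction is *degimyon.

*degimyon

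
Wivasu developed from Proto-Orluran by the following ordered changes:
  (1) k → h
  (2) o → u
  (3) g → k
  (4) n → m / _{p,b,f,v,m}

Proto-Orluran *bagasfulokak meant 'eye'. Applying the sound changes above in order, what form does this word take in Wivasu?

Wivasu: *bagasfulokak
  bagasfulokak → bagasfulohah   [unconditioned shift]
  bagasfulohah → bagasfuluhah   [vowel merger]
  bagasfuluhah → bakasfuluhah   [unconditioned shift]
  bakasfuluhah (rule 4 does not apply)
  giving Wivasu bakasfuluhah.

bakasfuluhah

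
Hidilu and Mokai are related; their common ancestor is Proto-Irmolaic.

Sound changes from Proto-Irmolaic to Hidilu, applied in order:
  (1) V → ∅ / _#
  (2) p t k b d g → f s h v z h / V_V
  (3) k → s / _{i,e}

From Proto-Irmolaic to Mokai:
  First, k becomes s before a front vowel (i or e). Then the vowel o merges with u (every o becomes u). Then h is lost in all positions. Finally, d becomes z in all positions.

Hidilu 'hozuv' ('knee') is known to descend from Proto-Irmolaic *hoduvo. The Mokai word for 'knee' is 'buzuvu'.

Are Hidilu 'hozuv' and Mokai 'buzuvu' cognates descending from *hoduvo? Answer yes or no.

Derive the expected Mokai reflex of *hoduvo:
Mokai: *hoduvo > huduvu > uduvu > uzuvu  (by vowel merger, h-loss, unconditioned shift)
The regular Mokai reflex would be 'uzuvu', but the attested form is 'buzuvu'. The correspondence is irregular, so they are not cognates (the Mokai form has a different source).

no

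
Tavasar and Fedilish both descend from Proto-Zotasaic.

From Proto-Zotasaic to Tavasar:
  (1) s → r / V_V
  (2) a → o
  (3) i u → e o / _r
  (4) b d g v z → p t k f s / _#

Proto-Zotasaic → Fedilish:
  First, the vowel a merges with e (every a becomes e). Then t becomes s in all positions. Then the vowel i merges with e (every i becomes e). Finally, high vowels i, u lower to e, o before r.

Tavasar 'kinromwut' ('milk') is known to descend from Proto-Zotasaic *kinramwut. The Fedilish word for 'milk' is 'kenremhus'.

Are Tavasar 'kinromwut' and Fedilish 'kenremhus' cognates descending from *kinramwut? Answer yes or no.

no

Derive the expected Fedilish reflex of *kinramwut:
Fedilish: start from *kinramwut.
  rule 1 (vowel merger): kinramwut → kinremwut
  rule 2 (unconditioned shift): kinremwut → kinremwus
  rule 3 (vowel merger): kinremwus → kenremwus
  rule 4: no change — kenremwus
  ⇒ Fedilish kenremwus
The regular Fedilish reflex would be 'kenremwus', but the attested form is 'kenremhus'. The correspondence is irregular, so they are not cognates (the Fedilish form has a different source).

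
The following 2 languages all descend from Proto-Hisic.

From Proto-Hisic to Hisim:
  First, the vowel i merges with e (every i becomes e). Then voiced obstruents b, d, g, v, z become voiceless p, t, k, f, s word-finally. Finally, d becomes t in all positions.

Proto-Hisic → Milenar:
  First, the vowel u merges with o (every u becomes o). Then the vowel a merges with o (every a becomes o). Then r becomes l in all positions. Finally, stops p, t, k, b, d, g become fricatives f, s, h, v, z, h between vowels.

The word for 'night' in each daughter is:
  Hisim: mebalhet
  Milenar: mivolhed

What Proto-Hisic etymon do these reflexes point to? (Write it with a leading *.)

*mibalhed

Position 3: Hisim has b, Milenar has v. Hisim preserves b here (none of its changes turn any other segment into b), so the proto-segment is *b.
Position 2: Hisim has e, Milenar has i. Milenar preserves i here (none of its changes turn any other segment into i), so the proto-segment is *i.
Position 4: Hisim has a, Milenar has o. Hisim preserves a here (none of its changes turn any other segment into a), so the proto-segment is *a.
This points to *mibalhed. Verify forward in each daughter:
Hisim: *mibalhed
  mibalhed → mebalhed   [vowel merger]
  mebalhed → mebalhet   [final devoicing]
  mebalhet (rule 3 does not apply)
  giving Hisim mebalhet.
Milenar: start from *mibalhed.
  rule 1: no change — mibalhed
  rule 2 (vowel merger): mibalhed → mibolhed
  rule 3: no change — mibolhed
  rule 4 (intervocalic lenition): mibolhed → mivolhed
  ⇒ Milenar mivolhed
Only *mibalhed yields all of Hisim mebalhet, Milenar mivolhed.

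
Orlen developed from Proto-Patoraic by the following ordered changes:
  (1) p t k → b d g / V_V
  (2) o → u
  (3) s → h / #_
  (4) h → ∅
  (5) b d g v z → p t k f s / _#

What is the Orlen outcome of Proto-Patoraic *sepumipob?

ebumibup

Orlen: *sepumipob > sebumibob > sebumibub > hebumibub > ebumibub > ebumibup  (by intervocalic voicing, vowel merger, debuccalisation, h-loss, final devoicing)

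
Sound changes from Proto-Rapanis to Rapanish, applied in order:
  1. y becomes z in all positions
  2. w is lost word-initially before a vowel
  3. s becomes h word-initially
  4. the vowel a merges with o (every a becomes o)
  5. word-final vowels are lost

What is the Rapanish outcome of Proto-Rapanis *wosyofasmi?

Rapanish: *wosyofasmi
  wosyofasmi → woszofasmi   [unconditioned shift]
  woszofasmi → oszofasmi   [glide loss]
  oszofasmi (rule 3 does not apply)
  oszofasmi → oszofosmi   [vowel merger]
  oszofosmi → oszofosm   [apocope]
  giving Rapanish oszofosm.

oszofosm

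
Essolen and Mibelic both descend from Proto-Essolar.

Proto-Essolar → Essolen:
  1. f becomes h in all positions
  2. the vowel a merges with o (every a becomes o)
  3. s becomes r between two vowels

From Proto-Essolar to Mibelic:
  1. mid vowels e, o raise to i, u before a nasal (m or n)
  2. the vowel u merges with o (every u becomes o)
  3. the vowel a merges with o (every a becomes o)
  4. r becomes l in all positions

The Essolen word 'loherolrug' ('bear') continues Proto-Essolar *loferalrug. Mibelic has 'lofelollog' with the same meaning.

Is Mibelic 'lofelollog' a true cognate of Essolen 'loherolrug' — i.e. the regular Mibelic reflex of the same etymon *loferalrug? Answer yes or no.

Derive the expected Mibelic reflex of *loferalrug:
Mibelic: *loferalrug > loferalrog > loferolrog > lofelollog  (by vowel merger, vowel merger, unconditioned shift)
Mibelic 'lofelollog' matches the regular reflex exactly, so the pair is cognate.

yes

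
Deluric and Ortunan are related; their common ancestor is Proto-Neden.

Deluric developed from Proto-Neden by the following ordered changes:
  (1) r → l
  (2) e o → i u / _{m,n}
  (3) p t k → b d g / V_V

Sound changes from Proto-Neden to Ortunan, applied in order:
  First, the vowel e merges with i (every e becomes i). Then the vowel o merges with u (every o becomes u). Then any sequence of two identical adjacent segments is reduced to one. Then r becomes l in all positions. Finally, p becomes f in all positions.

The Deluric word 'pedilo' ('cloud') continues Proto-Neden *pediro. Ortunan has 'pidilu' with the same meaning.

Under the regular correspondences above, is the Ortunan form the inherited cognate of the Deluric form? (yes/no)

no

Derive the expected Ortunan reflex of *pediro:
Ortunan: start from *pediro.
  rule 1 (vowel merger): pediro → pidiro
  rule 2 (vowel merger): pidiro → pidiru
  rule 3: no change — pidiru
  rule 4 (unconditioned shift): pidiru → pidilu
  rule 5 (unconditioned shift): pidilu → fidilu
  ⇒ Ortunan fidilu
The regular Ortunan reflex would be 'fidilu', but the attested form is 'pidilu'. The correspondence is irregular, so they are not cognates (the Ortunan form has a different source).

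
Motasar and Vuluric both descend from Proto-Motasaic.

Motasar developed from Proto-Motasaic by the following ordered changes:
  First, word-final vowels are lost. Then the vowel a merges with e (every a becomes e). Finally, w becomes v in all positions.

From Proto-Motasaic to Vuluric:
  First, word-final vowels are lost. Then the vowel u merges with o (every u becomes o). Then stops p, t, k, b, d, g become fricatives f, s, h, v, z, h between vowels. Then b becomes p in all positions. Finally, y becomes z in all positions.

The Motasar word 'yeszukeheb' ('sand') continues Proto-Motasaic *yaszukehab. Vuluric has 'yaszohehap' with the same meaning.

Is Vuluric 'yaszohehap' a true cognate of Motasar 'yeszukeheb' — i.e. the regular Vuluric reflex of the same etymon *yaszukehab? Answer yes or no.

Derive the expected Vuluric reflex of *yaszukehab:
Vuluric: start from *yaszukehab.
  rule 1: no change — yaszukehab
  rule 2 (vowel merger): yaszukehab → yaszokehab
  rule 3 (intervocalic lenition): yaszokehab → yaszohehab
  rule 4 (unconditioned shift): yaszohehab → yaszohehap
  rule 5 (unconditioned shift): yaszohehap → zaszohehap
  ⇒ Vuluric zaszohehap
The regular Vuluric reflex would be 'zaszohehap', but the attested form is 'yaszohehap'. The correspondence is irregular, so they are not cognates (the Vuluric form has a different source).

no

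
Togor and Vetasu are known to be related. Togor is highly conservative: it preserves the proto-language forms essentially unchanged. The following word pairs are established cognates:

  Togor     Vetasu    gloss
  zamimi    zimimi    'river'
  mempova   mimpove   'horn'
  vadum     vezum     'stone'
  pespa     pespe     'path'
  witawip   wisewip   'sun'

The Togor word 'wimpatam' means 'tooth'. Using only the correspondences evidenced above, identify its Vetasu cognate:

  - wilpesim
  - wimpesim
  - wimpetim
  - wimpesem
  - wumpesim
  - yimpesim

vadum ~ vezum, witawip ~ wisewip — Togor a corresponds to Vetasu e after a consonant, before a consonant other than r, m, n, p, b, f, v.
witawip ~ wisewip — Togor t corresponds to Vetasu s between vowels (before a back vowel).
zamimi ~ zimimi — Togor a corresponds to Vetasu i after a consonant, before a nasal.
Applying these to Togor 'wimpatam':
  wimpatam → wimpetam   (a→e after a consonant, before a consonant other than r, m, n, p, b, f, v)
  wimpetam → wimpesam   (t→s between vowels (before a back vowel))
  wimpesam → wimpesim   (a→i after a consonant, before a nasal)
So the Vetasu cognate is 'wimpesim'.

wimpesim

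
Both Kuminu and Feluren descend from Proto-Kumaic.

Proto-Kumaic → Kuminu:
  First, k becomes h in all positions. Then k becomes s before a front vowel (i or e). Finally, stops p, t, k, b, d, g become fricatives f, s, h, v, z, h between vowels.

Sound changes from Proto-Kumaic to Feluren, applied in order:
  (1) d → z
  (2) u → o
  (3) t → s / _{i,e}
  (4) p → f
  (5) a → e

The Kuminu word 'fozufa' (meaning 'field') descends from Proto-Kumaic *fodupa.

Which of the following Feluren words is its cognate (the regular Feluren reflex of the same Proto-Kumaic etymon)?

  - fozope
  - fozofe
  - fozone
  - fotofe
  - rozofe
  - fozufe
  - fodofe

fozofe

Feluren: *fodupa
  fodupa → fozupa   [unconditioned shift]
  fozupa → fozopa   [vowel merger]
  fozopa (rule 3 does not apply)
  fozopa → fozofa   [unconditioned shift]
  fozofa → fozofe   [vowel merger]
  giving Feluren fozofe.
Among the options, 'fozofe' alone shows every Feluren change applied in order.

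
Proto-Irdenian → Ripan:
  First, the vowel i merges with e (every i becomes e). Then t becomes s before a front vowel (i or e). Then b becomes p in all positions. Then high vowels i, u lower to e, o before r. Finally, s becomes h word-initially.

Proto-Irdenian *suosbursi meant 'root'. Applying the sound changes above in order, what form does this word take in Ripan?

Ripan: *suosbursi
  suosbursi → suosburse   [vowel merger]
  suosburse (rule 2 does not apply)
  suosburse → suospurse   [unconditioned shift]
  suospurse → suosporse   [pre-rhotic lowering]
  suosporse → huosporse   [debuccalisation]
  giving Ripan huosporse.

huosporse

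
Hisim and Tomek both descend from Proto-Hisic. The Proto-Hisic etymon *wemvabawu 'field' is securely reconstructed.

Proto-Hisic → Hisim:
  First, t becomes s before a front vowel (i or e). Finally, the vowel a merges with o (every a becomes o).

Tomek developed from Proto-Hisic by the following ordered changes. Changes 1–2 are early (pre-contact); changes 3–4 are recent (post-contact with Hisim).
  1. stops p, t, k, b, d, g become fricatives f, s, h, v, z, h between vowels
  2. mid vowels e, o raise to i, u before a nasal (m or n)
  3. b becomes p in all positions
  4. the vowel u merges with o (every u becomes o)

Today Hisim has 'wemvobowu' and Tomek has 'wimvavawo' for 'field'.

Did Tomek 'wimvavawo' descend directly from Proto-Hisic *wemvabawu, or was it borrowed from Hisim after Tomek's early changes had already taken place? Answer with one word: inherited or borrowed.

inherited

If inherited, *wemvabawu would pass through all of Tomek's changes:
Tomek: start from *wemvabawu.
  rule 1 (intervocalic lenition): wemvabawu → wemvavawu
  rule 2 (pre-nasal raising): wemvavawu → wimvavawu
  rule 3: no change — wimvavawu
  rule 4 (vowel merger): wimvavawu → wimvavawo
  ⇒ Tomek wimvavawo
If borrowed from Hisim 'wemvobowu' after the early changes, it would undergo only the recent ones:
  rule 3 (unconditioned shift): wemvobowu → wemvopowu
  rule 4 (vowel merger): wemvopowu → wemvopowo
  ⇒ as a loan: wemvopowo
Tomek 'wimvavawo' matches the inherited outcome exactly, so it is an inherited cognate, not a loan.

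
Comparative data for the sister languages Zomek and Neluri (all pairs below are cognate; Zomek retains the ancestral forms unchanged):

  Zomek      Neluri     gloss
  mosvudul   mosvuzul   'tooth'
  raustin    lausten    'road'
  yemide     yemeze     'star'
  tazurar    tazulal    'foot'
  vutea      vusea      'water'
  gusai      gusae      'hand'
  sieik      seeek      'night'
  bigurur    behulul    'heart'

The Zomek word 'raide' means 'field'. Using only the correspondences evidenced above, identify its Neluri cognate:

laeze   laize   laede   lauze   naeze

raustin ~ lausten — Zomek r corresponds to Neluri l word-initially before a back vowel.
sieik ~ seeek — Zomek i corresponds to Neluri e after a vowel, before a consonant other than r, m, n, p, b, f, v.
yemide ~ yemeze — Zomek d corresponds to Neluri z between vowels (before a front vowel).
Applying these to Zomek 'raide':
  raide → laide   (r→l word-initially before a back vowel)
  laide → laede   (i→e after a vowel, before a consonant other than r, m, n, p, b, f, v)
  laede → laeze   (d→z between vowels (before a front vowel))
So the Neluri cognate is 'laeze'.

laeze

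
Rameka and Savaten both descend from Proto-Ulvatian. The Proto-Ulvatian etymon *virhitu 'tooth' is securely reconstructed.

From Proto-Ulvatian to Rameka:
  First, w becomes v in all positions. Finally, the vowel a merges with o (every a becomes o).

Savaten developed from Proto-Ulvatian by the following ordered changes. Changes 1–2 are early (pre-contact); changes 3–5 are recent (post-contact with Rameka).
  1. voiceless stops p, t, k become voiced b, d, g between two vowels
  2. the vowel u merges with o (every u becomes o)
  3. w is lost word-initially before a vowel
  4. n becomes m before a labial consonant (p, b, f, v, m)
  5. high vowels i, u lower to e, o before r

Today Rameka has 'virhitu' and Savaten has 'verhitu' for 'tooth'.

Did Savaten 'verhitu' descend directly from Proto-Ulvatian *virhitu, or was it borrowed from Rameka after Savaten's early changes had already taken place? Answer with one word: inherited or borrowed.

If inherited, *virhitu would pass through all of Savaten's changes:
Savaten: *virhitu > virhidu > virhido > verhido  (by intervocalic voicing, vowel merger, pre-rhotic lowering)
If borrowed from Rameka 'virhitu' after the early changes, it would undergo only the recent ones:
  rule 3 (glide loss): no change (virhitu)
  rule 4 (nasal place assimilation): no change (virhitu)
  rule 5 (pre-rhotic lowering): virhitu → verhitu
  ⇒ as a loan: verhitu
Savaten 'verhitu' matches the loan outcome 'verhitu', not the inherited 'verhido' — it skipped the early Savaten changes, so it was borrowed from Rameka.

borrowed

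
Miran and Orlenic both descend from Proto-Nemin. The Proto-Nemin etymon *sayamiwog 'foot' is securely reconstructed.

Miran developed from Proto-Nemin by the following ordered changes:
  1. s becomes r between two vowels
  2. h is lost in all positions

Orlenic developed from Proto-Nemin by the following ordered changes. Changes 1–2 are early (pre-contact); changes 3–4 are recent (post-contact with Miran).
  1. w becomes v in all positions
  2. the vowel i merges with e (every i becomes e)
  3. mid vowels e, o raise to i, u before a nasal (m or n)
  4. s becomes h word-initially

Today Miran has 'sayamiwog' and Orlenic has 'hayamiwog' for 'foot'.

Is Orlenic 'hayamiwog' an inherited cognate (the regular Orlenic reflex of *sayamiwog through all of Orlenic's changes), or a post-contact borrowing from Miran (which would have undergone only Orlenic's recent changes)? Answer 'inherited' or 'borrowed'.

If inherited, *sayamiwog would pass through all of Orlenic's changes:
Orlenic: *sayamiwog
  sayamiwog → sayamivog   [unconditioned shift]
  sayamivog → sayamevog   [vowel merger]
  sayamevog (rule 3 does not apply)
  sayamevog → hayamevog   [debuccalisation]
  giving Orlenic hayamevog.
If borrowed from Miran 'sayamiwog' after the early changes, it would undergo only the recent ones:
  rule 3 (pre-nasal raising): no change (sayamiwog)
  rule 4 (debuccalisation): sayamiwog → hayamiwog
  ⇒ as a loan: hayamiwog
Orlenic 'hayamiwog' matches the loan outcome 'hayamiwog', not the inherited 'hayamevog' — it skipped the early Orlenic changes, so it was borrowed from Miran.

borrowed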